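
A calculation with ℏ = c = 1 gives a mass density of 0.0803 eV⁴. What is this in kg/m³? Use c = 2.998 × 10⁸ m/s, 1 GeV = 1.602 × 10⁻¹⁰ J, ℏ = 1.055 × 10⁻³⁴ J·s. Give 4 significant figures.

1.860 × 10⁻¹⁷ kg/m³

Mass density is [E]/(c²[L]³) = [E]⁴/(ℏ³c⁵).
1 GeV⁴ → 1/(ℏ³c⁵) × (1 GeV in J)⁴ = 2.316 × 10²⁰ kg/m³.
Convert the energy scale: 0.0803 eV⁴ = 8.03 × 10⁻³⁸ GeV⁴.
Result: 8.03 × 10⁻³⁸ × 2.316 × 10²⁰ = 1.860 × 10⁻¹⁷ kg/m³.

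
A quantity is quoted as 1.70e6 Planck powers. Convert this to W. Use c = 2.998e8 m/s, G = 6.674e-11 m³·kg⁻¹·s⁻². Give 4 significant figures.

6.169e58 W

One Planck power: P_P = c⁵/G = 3.629e52 W.
1.70e6 × 3.629e52 W = 6.169e58 W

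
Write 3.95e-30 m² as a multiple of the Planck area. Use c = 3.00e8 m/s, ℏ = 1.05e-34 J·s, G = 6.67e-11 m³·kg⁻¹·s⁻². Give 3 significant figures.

1.52e40

Planck area: A_P = ℏG/c³ = 2.59e-70 m².
3.95e-30 / 2.59e-70 = 1.52e40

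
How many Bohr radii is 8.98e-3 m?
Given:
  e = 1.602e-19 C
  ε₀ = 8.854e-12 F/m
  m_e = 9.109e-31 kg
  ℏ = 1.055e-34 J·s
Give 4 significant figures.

1.695e8

Bohr radius: a₀ = 4πε₀ℏ²/(m_e e²) = 5.297e-11 m.
8.98e-3 / 5.297e-11 = 1.695e8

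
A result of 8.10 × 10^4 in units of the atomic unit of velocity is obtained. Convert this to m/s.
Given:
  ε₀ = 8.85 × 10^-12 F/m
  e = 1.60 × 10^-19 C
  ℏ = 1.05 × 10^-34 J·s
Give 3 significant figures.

One atomic unit of velocity: v_au = e²/(4πε₀ℏ) = 2.19 × 10^6 m/s.
8.10 × 10^4 × 2.19 × 10^6 m/s = 1.78 × 10^11 m/s

1.78 × 10^11 m/s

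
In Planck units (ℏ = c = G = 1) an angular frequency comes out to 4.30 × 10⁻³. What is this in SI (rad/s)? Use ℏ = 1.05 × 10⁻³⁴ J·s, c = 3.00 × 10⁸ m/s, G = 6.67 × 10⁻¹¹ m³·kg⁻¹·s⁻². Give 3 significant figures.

One Planck angular frequency: ω_P = √(c⁵/(ℏG)) = 1.86 × 10⁴³ rad/s.
4.30 × 10⁻³ × 1.86 × 10⁴³ rad/s = 8.01 × 10⁴⁰ rad/s

8.01 × 10⁴⁰ rad/s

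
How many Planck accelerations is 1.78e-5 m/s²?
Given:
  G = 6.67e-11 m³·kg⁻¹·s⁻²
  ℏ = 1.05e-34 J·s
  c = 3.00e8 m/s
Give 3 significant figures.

Planck acceleration: a_P = √(c⁷/(ℏG)) = 5.59e51 m/s².
1.78e-5 / 5.59e51 = 3.19e-57

3.19e-57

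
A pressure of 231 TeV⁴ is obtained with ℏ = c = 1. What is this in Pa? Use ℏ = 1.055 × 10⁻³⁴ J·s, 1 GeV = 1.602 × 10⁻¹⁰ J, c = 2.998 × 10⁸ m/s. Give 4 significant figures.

Pressure is [E]/[L]³ = [E]⁴/(ℏc)³.
1 GeV⁴ → 1/(ℏc)³ × (1 GeV in J)⁴ = 2.082 × 10³⁷ Pa.
Convert the energy scale: 231 TeV⁴ = 2.31 × 10¹⁴ GeV⁴.
Result: 2.31 × 10¹⁴ × 2.082 × 10³⁷ = 4.809 × 10⁵¹ Pa.

4.809 × 10⁵¹ Pa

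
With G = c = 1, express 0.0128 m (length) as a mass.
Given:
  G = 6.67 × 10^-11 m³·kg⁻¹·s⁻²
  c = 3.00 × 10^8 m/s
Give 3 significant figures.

1.73 × 10^25 kg

Length → mass via c²/G.
0.0128 m × (c²/G) = 1.73 × 10^25 kg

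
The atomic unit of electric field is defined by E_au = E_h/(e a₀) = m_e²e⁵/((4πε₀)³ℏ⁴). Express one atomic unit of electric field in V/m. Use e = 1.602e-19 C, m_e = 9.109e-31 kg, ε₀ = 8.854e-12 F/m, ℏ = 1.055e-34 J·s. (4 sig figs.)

5.131e11 V/m

E_au = E_h/(e a₀) = m_e²e⁵/((4πε₀)³ℏ⁴)
E_h = 4.354e-18 J
a₀ = 5.297e-11 m
E_h/(e·a₀) = 5.131e11 V/m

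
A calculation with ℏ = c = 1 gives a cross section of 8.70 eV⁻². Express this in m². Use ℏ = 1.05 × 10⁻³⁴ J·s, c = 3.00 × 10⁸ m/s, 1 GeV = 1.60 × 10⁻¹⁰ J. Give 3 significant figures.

3.37 × 10⁻¹³ m²

Area is [L]² = [E]⁻²·(ℏc)²; restore (ℏc)².
1 GeV⁻² → (ℏc)² × (1 GeV in J)⁻² = 3.88 × 10⁻³² m².
Convert the energy scale: 8.70 eV⁻² = 8.70 × 10¹⁸ GeV⁻².
Result: 8.70 × 10¹⁸ × 3.88 × 10⁻³² = 3.37 × 10⁻¹³ m².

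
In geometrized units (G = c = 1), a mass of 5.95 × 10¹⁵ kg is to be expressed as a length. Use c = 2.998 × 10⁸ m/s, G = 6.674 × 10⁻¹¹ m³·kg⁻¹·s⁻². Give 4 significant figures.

In G = c = 1 units mass has dimensions of length; the conversion factor is G/c².
5.95 × 10¹⁵ kg × (G/c²) = 4.418 × 10⁻¹² m

4.418 × 10⁻¹² m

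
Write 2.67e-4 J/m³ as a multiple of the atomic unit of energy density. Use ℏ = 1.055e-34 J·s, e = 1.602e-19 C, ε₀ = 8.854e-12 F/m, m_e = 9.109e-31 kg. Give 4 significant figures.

9.115e-18

atomic unit of energy density: u_au = E_h/a₀³ = m_e⁴e¹⁰/((4πε₀)⁵ℏ⁸) = 2.929e13 J/m³.
2.67e-4 / 2.929e13 = 9.115e-18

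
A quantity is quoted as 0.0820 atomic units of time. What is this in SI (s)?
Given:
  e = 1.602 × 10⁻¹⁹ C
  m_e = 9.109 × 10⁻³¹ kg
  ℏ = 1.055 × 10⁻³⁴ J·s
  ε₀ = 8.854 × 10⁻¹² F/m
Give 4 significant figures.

One atomic unit of time: τ_au = (4πε₀)²ℏ³/(m_e e⁴) = 2.423 × 10⁻¹⁷ s.
0.0820 × 2.423 × 10⁻¹⁷ s = 1.987 × 10⁻¹⁸ s

1.987 × 10⁻¹⁸ s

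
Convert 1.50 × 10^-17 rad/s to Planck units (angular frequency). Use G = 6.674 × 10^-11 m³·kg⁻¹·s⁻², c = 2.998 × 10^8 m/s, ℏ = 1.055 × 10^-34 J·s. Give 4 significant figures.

Planck angular frequency: ω_P = √(c⁵/(ℏG)) = 1.855 × 10^43 rad/s.
1.50 × 10^-17 / 1.855 × 10^43 = 8.088 × 10^-61

8.088 × 10^-61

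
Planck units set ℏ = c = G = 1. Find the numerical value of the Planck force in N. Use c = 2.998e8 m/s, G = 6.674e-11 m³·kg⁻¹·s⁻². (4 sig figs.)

1.210e44 N

From ℏ = c = G = 1 the force scale is F_P = c⁴/G.
  = 8.078e33 / 6.674e-11
  = 1.210e44 N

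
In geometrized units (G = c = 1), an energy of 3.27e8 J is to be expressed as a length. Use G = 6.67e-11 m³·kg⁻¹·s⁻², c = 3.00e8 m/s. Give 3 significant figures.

Energy → length via G/c⁴.
3.27e8 J × (G/c⁴) = 2.69e-36 m

2.69e-36 m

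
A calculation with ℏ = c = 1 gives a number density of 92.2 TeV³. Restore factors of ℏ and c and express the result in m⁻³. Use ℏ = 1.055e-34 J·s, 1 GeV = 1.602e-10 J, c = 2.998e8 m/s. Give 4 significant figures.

1.198e58 m⁻³

Number density is [L]⁻³ = [E]³/(ℏc)³.
1 GeV³ → 1/(ℏc)³ × (1 GeV in J)³ = 1.299e47 m⁻³.
Convert the energy scale: 92.2 TeV³ = 9.22e10 GeV³.
Result: 9.22e10 × 1.299e47 = 1.198e58 m⁻³.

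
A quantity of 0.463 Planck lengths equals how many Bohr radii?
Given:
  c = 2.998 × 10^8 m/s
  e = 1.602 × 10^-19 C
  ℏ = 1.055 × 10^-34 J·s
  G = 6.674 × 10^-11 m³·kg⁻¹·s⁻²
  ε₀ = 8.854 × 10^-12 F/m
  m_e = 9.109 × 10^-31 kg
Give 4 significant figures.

Planck length: ℓ_P = √(ℏG/c³) = 1.616 × 10^-35 m
Bohr radius: a₀ = 4πε₀ℏ²/(m_e e²) = 5.297 × 10^-11 m
0.463 × 1.616 × 10^-35 / 5.297 × 10^-11 = 1.413 × 10^-25

1.413 × 10^-25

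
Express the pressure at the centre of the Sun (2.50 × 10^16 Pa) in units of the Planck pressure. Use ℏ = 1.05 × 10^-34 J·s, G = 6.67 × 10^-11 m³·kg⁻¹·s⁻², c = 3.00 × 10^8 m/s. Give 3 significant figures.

5.34 × 10^-98

Planck pressure: p_P = c⁷/(ℏG²) = 4.68 × 10^113 Pa.
2.50 × 10^16 / 4.68 × 10^113 = 5.34 × 10^-98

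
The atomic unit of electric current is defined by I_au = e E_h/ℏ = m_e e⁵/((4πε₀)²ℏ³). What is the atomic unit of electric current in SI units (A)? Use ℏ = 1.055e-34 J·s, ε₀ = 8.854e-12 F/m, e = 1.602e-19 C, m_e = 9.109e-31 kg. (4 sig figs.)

I_au = e E_h/ℏ = m_e e⁵/((4πε₀)²ℏ³)
E_h = 4.354e-18 J
e·E_h/ℏ = 6.612e-3 A

6.612e-3 A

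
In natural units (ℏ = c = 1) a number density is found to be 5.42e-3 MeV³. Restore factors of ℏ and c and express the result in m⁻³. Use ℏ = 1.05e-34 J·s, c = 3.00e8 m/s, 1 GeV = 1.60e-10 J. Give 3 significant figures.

7.10e35 m⁻³

Number density is [L]⁻³ = [E]³/(ℏc)³.
1 GeV³ → 1/(ℏc)³ × (1 GeV in J)³ = 1.31e47 m⁻³.
Convert the energy scale: 5.42e-3 MeV³ = 5.42e-12 GeV³.
Result: 5.42e-12 × 1.31e47 = 7.10e35 m⁻³.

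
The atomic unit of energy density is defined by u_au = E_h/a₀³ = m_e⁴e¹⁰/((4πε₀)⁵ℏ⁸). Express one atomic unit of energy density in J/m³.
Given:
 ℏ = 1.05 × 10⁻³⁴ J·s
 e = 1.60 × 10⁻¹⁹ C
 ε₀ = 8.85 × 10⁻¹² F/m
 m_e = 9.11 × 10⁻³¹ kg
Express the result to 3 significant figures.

u_au = E_h/a₀³ = m_e⁴e¹⁰/((4πε₀)⁵ℏ⁸)
E_h = 4.38 × 10⁻¹⁸ J
a₀ = 5.26 × 10⁻¹¹ m
E_h/a₀³ = 3.01 × 10¹³ J/m³

3.01 × 10¹³ J/m³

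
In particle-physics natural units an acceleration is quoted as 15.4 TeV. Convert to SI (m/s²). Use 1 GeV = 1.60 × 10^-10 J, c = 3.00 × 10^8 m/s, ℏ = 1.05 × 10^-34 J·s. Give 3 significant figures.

Acceleration is [L]/[T]² = c·[E]/ℏ.
1 GeV → c/ℏ × (1 GeV in J) = 4.57 × 10^32 m/s².
Convert the energy scale: 15.4 TeV = 1.54 × 10^4 GeV.
Result: 1.54 × 10^4 × 4.57 × 10^32 = 7.04 × 10^36 m/s².

7.04 × 10^36 m/s²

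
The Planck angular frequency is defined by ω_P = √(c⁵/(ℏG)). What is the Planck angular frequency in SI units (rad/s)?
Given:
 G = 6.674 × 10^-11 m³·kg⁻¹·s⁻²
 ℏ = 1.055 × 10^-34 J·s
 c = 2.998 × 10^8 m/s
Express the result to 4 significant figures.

1.855 × 10^43 rad/s

ω_P = √(c⁵/(ℏG))
  = √(3.440 × 10^86)
  = 1.855 × 10^43 rad/s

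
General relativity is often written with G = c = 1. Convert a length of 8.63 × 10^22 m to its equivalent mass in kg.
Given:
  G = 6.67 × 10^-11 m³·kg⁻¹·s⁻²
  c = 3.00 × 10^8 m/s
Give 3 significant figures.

Length → mass via c²/G.
8.63 × 10^22 m × (c²/G) = 1.16 × 10^50 kg

1.16 × 10^50 kg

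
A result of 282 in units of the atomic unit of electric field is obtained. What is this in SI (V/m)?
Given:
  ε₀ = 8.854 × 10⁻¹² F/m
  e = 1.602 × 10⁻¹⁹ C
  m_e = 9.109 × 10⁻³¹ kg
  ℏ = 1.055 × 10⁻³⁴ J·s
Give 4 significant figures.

One atomic unit of electric field: E_au = E_h/(e a₀) = m_e²e⁵/((4πε₀)³ℏ⁴) = 5.131 × 10¹¹ V/m.
282 × 5.131 × 10¹¹ V/m = 1.447 × 10¹⁴ V/m

1.447 × 10¹⁴ V/m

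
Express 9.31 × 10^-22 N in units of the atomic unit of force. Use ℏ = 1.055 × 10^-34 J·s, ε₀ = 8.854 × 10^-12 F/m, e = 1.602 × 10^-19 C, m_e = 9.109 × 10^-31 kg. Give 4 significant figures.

1.133 × 10^-14

atomic unit of force: F_au = E_h/a₀ = m_e²e⁶/((4πε₀)³ℏ⁴) = 8.220 × 10^-8 N.
9.31 × 10^-22 / 8.220 × 10^-8 = 1.133 × 10^-14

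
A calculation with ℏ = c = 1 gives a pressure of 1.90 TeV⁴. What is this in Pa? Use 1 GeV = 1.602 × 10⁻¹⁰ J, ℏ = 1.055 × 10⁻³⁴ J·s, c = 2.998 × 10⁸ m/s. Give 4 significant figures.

Pressure is [E]/[L]³ = [E]⁴/(ℏc)³.
1 GeV⁴ → 1/(ℏc)³ × (1 GeV in J)⁴ = 2.082 × 10³⁷ Pa.
Convert the energy scale: 1.90 TeV⁴ = 1.90 × 10¹² GeV⁴.
Result: 1.90 × 10¹² × 2.082 × 10³⁷ = 3.955 × 10⁴⁹ Pa.

3.955 × 10⁴⁹ Pa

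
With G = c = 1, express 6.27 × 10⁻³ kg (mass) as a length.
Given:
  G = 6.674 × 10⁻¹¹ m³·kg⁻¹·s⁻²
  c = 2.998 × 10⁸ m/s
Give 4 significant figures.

4.656 × 10⁻³⁰ m

In G = c = 1 units mass has dimensions of length; the conversion factor is G/c².
6.27 × 10⁻³ kg × (G/c²) = 4.656 × 10⁻³⁰ m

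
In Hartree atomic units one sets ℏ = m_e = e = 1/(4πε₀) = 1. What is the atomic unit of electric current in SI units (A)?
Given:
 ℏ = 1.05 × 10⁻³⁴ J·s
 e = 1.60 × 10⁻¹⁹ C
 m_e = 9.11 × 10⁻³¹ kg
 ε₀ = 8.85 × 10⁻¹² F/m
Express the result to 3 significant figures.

6.67 × 10⁻³ A

I_au = e E_h/ℏ = m_e e⁵/((4πε₀)²ℏ³)
E_h = 4.38 × 10⁻¹⁸ J
e·E_h/ℏ = 6.67 × 10⁻³ A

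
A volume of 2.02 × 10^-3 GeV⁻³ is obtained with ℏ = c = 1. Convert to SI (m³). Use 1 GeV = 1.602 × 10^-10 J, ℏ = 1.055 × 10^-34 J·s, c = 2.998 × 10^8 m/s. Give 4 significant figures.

1.555 × 10^-50 m³

Volume is [L]³ = [E]⁻³·(ℏc)³.
1 GeV⁻³ → (ℏc)³ × (1 GeV in J)⁻³ = 7.696 × 10^-48 m³.
Result: 2.02 × 10^-3 × 7.696 × 10^-48 = 1.555 × 10^-50 m³.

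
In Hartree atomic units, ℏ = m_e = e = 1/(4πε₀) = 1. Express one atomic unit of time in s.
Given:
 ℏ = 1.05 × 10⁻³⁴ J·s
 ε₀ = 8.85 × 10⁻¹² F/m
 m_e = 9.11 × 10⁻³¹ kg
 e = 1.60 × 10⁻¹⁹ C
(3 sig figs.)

The unique combination of the constants set to 1 with dimensions of time is τ_au = (4πε₀)²ℏ³/(m_e e⁴).
E_h = 4.38 × 10⁻¹⁸ J
ℏ/E_h = 2.40 × 10⁻¹⁷ s

2.40 × 10⁻¹⁷ s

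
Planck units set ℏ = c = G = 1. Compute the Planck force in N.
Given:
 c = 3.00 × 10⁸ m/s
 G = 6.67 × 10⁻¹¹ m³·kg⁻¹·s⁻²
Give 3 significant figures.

Dimensional analysis gives F_P = c⁴/G.
  = 8.10 × 10³³ / 6.67 × 10⁻¹¹
  = 1.21 × 10⁴⁴ N

1.21 × 10⁴⁴ N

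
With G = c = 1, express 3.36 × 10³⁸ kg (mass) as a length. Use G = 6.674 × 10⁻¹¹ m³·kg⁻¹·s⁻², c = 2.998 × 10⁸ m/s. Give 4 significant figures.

In G = c = 1 units mass has dimensions of length; the conversion factor is G/c².
3.36 × 10³⁸ kg × (G/c²) = 2.495 × 10¹¹ m

2.495 × 10¹¹ m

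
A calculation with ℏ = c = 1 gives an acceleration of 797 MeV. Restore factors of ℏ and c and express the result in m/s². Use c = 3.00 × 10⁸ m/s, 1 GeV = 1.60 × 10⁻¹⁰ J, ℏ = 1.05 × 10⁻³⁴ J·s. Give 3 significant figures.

Acceleration is [L]/[T]² = c·[E]/ℏ.
1 GeV → c/ℏ × (1 GeV in J) = 4.57 × 10³² m/s².
Convert the energy scale: 797 MeV = 0.797 GeV.
Result: 0.797 × 4.57 × 10³² = 3.64 × 10³² m/s².

3.64 × 10³² m/s²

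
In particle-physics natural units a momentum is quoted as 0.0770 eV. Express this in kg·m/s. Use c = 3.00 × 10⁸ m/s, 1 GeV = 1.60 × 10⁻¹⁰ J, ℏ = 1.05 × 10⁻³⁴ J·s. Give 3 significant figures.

4.11 × 10⁻²⁹ kg·m/s

Momentum is [E]/c; divide by c.
1 GeV → 1/c × (1 GeV in J) = 5.33 × 10⁻¹⁹ kg·m/s.
Convert the energy scale: 0.0770 eV = 7.70 × 10⁻¹¹ GeV.
Result: 7.70 × 10⁻¹¹ × 5.33 × 10⁻¹⁹ = 4.11 × 10⁻²⁹ kg·m/s.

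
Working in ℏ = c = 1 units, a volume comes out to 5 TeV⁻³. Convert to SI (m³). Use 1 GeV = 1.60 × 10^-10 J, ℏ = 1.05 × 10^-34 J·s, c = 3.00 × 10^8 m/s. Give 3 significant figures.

Volume is [L]³ = [E]⁻³·(ℏc)³.
1 GeV⁻³ → (ℏc)³ × (1 GeV in J)⁻³ = 7.63 × 10^-48 m³.
Convert the energy scale: 5 TeV⁻³ = 5.00 × 10^-9 GeV⁻³.
Result: 5.00 × 10^-9 × 7.63 × 10^-48 = 3.82 × 10^-56 m³.

3.82 × 10^-56 m³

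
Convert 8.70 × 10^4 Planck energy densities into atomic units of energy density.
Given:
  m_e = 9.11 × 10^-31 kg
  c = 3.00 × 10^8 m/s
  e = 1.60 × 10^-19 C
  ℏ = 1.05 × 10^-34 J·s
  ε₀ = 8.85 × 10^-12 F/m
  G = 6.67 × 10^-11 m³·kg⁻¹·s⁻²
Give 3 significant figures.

1.35 × 10^105

Planck energy density: u_P = c⁷/(ℏG²) = 4.68 × 10^113 J/m³
atomic unit of energy density: u_au = E_h/a₀³ = m_e⁴e¹⁰/((4πε₀)⁵ℏ⁸) = 3.01 × 10^13 J/m³
8.70 × 10^4 × 4.68 × 10^113 / 3.01 × 10^13 = 1.35 × 10^105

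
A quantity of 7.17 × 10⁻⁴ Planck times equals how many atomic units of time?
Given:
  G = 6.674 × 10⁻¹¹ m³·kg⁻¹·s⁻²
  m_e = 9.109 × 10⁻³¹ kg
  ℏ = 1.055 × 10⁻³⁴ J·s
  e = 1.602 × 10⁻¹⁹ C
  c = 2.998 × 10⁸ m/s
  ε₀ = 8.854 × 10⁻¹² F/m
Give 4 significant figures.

1.596 × 10⁻³⁰

Planck time: t_P = √(ℏG/c⁵) = 5.392 × 10⁻⁴⁴ s
atomic unit of time: τ_au = (4πε₀)²ℏ³/(m_e e⁴) = 2.423 × 10⁻¹⁷ s
7.17 × 10⁻⁴ × 5.392 × 10⁻⁴⁴ / 2.423 × 10⁻¹⁷ = 1.596 × 10⁻³⁰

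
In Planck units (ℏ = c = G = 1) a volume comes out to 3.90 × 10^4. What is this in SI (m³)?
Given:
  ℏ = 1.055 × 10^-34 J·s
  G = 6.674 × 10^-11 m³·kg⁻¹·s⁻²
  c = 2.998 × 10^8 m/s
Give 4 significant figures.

One Planck volume: V_P = (ℏG/c³)^(3/2) = 4.224 × 10^-105 m³.
3.90 × 10^4 × 4.224 × 10^-105 m³ = 1.647 × 10^-100 m³

1.647 × 10^-100 m³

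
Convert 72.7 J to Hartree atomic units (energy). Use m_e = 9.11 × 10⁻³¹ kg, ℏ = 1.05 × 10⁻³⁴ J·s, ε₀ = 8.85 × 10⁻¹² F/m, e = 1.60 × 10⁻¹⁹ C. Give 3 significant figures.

1.66 × 10¹⁹

hartree: E_h = m_e e⁴/(4πε₀ℏ)² = 4.38 × 10⁻¹⁸ J.
72.7 / 4.38 × 10⁻¹⁸ = 1.66 × 10¹⁹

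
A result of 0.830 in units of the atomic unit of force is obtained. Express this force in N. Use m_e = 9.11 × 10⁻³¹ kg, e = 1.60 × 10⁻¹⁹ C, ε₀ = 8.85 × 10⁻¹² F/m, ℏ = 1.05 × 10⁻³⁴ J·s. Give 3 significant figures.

6.91 × 10⁻⁸ N

One atomic unit of force: F_au = E_h/a₀ = m_e²e⁶/((4πε₀)³ℏ⁴) = 8.33 × 10⁻⁸ N.
0.830 × 8.33 × 10⁻⁸ N = 6.91 × 10⁻⁸ N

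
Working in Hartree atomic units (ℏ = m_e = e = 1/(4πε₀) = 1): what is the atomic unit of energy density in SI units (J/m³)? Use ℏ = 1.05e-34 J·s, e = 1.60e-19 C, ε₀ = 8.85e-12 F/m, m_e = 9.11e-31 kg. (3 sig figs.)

Dimensional analysis gives u_au = E_h/a₀³ = m_e⁴e¹⁰/((4πε₀)⁵ℏ⁸).
E_h = 4.38e-18 J
a₀ = 5.26e-11 m
E_h/a₀³ = 3.01e13 J/m³

3.01e13 J/m³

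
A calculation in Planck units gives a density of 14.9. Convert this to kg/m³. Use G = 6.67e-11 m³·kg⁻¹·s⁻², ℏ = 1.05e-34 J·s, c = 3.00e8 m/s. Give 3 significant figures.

7.75e97 kg/m³

One Planck density: ρ_P = c⁵/(ℏG²) = 5.20e96 kg/m³.
14.9 × 5.20e96 kg/m³ = 7.75e97 kg/m³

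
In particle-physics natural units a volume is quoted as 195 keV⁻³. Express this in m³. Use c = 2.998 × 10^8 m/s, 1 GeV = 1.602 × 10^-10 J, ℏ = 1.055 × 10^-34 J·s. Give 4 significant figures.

Volume is [L]³ = [E]⁻³·(ℏc)³.
1 GeV⁻³ → (ℏc)³ × (1 GeV in J)⁻³ = 7.696 × 10^-48 m³.
Convert the energy scale: 195 keV⁻³ = 1.95 × 10^20 GeV⁻³.
Result: 1.95 × 10^20 × 7.696 × 10^-48 = 1.501 × 10^-27 m³.

1.501 × 10^-27 m³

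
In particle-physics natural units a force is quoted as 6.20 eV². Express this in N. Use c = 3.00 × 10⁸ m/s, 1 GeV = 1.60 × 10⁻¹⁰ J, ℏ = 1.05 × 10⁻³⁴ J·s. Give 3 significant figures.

5.04 × 10⁻¹² N

Force is [E]/[L] = [E]²/(ℏc); restore (ℏc)⁻¹.
1 GeV² → 1/(ℏc) × (1 GeV in J)² = 8.13 × 10⁵ N.
Convert the energy scale: 6.20 eV² = 6.20 × 10⁻¹⁸ GeV².
Result: 6.20 × 10⁻¹⁸ × 8.13 × 10⁵ = 5.04 × 10⁻¹² N.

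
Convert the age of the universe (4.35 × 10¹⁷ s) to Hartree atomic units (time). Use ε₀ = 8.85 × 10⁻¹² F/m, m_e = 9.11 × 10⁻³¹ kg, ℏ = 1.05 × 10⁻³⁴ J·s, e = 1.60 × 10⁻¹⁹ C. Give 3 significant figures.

1.81 × 10³⁴

atomic unit of time: τ_au = (4πε₀)²ℏ³/(m_e e⁴) = 2.40 × 10⁻¹⁷ s.
4.35 × 10¹⁷ / 2.40 × 10⁻¹⁷ = 1.81 × 10³⁴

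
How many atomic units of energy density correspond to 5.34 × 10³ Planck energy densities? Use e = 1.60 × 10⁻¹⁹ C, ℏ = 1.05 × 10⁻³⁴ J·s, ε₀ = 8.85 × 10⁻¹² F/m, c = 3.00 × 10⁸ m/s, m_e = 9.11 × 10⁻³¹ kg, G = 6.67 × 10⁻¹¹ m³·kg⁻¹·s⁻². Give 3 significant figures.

Planck energy density: u_P = c⁷/(ℏG²) = 4.68 × 10¹¹³ J/m³
atomic unit of energy density: u_au = E_h/a₀³ = m_e⁴e¹⁰/((4πε₀)⁵ℏ⁸) = 3.01 × 10¹³ J/m³
5.34 × 10³ × 4.68 × 10¹¹³ / 3.01 × 10¹³ = 8.30 × 10¹⁰³

8.30 × 10¹⁰³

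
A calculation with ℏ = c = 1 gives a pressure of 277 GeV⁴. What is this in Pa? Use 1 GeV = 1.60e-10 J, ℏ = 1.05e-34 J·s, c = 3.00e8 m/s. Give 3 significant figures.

5.81e39 Pa

Pressure is [E]/[L]³ = [E]⁴/(ℏc)³.
1 GeV⁴ → 1/(ℏc)³ × (1 GeV in J)⁴ = 2.10e37 Pa.
Result: 277 × 2.10e37 = 5.81e39 Pa.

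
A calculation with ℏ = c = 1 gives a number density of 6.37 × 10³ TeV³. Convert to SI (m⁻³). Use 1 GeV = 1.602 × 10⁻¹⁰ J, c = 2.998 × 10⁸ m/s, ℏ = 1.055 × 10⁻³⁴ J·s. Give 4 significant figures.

8.277 × 10⁵⁹ m⁻³

Number density is [L]⁻³ = [E]³/(ℏc)³.
1 GeV³ → 1/(ℏc)³ × (1 GeV in J)³ = 1.299 × 10⁴⁷ m⁻³.
Convert the energy scale: 6.37 × 10³ TeV³ = 6.37 × 10¹² GeV³.
Result: 6.37 × 10¹² × 1.299 × 10⁴⁷ = 8.277 × 10⁵⁹ m⁻³.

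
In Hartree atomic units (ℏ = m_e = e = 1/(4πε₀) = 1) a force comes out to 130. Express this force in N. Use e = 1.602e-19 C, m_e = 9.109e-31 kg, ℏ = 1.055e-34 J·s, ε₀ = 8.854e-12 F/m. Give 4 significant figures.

1.069e-5 N

One atomic unit of force: F_au = E_h/a₀ = m_e²e⁶/((4πε₀)³ℏ⁴) = 8.220e-8 N.
130 × 8.220e-8 N = 1.069e-5 N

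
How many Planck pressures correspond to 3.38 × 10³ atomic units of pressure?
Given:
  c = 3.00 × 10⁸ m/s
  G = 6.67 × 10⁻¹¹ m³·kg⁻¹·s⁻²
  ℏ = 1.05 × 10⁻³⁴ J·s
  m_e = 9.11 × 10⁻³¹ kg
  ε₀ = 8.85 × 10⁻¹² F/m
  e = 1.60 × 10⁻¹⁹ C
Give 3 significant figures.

2.18 × 10⁻⁹⁷

atomic unit of pressure: P_au = E_h/a₀³ = m_e⁴e¹⁰/((4πε₀)⁵ℏ⁸) = 3.01 × 10¹³ Pa
Planck pressure: p_P = c⁷/(ℏG²) = 4.68 × 10¹¹³ Pa
3.38 × 10³ × 3.01 × 10¹³ / 4.68 × 10¹¹³ = 2.18 × 10⁻⁹⁷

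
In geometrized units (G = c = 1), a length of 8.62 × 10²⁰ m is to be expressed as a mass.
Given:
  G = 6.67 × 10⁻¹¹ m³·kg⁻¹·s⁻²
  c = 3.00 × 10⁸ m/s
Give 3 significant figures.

1.16 × 10⁴⁸ kg

Length → mass via c²/G.
8.62 × 10²⁰ m × (c²/G) = 1.16 × 10⁴⁸ kg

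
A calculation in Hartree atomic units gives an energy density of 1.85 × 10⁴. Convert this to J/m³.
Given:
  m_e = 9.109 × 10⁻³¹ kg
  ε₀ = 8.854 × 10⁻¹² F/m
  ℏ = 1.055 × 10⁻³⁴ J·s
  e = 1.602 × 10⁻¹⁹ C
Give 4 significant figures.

5.419 × 10¹⁷ J/m³

One atomic unit of energy density: u_au = E_h/a₀³ = m_e⁴e¹⁰/((4πε₀)⁵ℏ⁸) = 2.929 × 10¹³ J/m³.
1.85 × 10⁴ × 2.929 × 10¹³ J/m³ = 5.419 × 10¹⁷ J/m³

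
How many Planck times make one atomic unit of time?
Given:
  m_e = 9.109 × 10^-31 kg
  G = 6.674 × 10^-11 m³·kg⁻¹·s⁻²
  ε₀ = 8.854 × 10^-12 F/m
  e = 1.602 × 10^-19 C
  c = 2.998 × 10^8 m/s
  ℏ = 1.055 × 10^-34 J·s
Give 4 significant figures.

4.494 × 10^26

atomic unit of time: τ_au = (4πε₀)²ℏ³/(m_e e⁴) = 2.423 × 10^-17 s
Planck time: t_P = √(ℏG/c⁵) = 5.392 × 10^-44 s
ratio = 2.423 × 10^-17 / 5.392 × 10^-44 = 4.494 × 10^26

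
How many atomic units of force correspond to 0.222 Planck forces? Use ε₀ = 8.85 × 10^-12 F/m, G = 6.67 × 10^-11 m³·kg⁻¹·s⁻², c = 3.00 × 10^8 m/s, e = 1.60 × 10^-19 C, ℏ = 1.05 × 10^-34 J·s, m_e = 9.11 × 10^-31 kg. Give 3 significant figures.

Planck force: F_P = c⁴/G = 1.21 × 10^44 N
atomic unit of force: F_au = E_h/a₀ = m_e²e⁶/((4πε₀)³ℏ⁴) = 8.33 × 10^-8 N
0.222 × 1.21 × 10^44 / 8.33 × 10^-8 = 3.24 × 10^50

3.24 × 10^50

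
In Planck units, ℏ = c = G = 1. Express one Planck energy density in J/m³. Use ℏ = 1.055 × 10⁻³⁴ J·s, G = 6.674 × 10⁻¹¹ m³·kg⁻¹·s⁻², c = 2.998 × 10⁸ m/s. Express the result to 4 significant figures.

From ℏ = c = G = 1 the energy density scale is u_P = c⁷/(ℏG²).
  = 2.177 × 10⁵⁹ / 4.699 × 10⁻⁵⁵
  = 4.632 × 10¹¹³ J/m³

4.632 × 10¹¹³ J/m³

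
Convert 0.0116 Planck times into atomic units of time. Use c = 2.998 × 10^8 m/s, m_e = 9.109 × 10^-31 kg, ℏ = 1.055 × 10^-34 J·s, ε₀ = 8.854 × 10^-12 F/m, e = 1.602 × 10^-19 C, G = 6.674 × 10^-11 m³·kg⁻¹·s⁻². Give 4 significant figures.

2.581 × 10^-29

Planck time: t_P = √(ℏG/c⁵) = 5.392 × 10^-44 s
atomic unit of time: τ_au = (4πε₀)²ℏ³/(m_e e⁴) = 2.423 × 10^-17 s
0.0116 × 5.392 × 10^-44 / 2.423 × 10^-17 = 2.581 × 10^-29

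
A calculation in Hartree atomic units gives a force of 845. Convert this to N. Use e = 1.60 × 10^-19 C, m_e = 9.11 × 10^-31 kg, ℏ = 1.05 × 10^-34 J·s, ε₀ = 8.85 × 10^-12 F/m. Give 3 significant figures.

One atomic unit of force: F_au = E_h/a₀ = m_e²e⁶/((4πε₀)³ℏ⁴) = 8.33 × 10^-8 N.
845 × 8.33 × 10^-8 N = 7.04 × 10^-5 N

7.04 × 10^-5 N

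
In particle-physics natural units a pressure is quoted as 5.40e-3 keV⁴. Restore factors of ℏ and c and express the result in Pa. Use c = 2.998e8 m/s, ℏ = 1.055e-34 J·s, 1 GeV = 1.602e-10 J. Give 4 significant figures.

Pressure is [E]/[L]³ = [E]⁴/(ℏc)³.
1 GeV⁴ → 1/(ℏc)³ × (1 GeV in J)⁴ = 2.082e37 Pa.
Convert the energy scale: 5.40e-3 keV⁴ = 5.40e-27 GeV⁴.
Result: 5.40e-27 × 2.082e37 = 1.124e11 Pa.

1.124e11 Pa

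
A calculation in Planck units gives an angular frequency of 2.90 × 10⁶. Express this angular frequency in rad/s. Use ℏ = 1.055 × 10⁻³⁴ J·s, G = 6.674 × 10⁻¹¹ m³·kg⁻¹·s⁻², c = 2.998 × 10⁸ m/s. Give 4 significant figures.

One Planck angular frequency: ω_P = √(c⁵/(ℏG)) = 1.855 × 10⁴³ rad/s.
2.90 × 10⁶ × 1.855 × 10⁴³ rad/s = 5.378 × 10⁴⁹ rad/s

5.378 × 10⁴⁹ rad/s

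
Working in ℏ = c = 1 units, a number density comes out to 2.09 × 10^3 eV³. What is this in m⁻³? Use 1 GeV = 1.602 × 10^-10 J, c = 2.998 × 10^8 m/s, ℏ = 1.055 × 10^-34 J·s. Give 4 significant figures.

Number density is [L]⁻³ = [E]³/(ℏc)³.
1 GeV³ → 1/(ℏc)³ × (1 GeV in J)³ = 1.299 × 10^47 m⁻³.
Convert the energy scale: 2.09 × 10^3 eV³ = 2.09 × 10^-24 GeV³.
Result: 2.09 × 10^-24 × 1.299 × 10^47 = 2.716 × 10^23 m⁻³.

2.716 × 10^23 m⁻³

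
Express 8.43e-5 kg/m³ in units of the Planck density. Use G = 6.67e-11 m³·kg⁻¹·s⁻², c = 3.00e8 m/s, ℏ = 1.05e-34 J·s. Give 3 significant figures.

Planck density: ρ_P = c⁵/(ℏG²) = 5.20e96 kg/m³.
8.43e-5 / 5.20e96 = 1.62e-101

1.62e-101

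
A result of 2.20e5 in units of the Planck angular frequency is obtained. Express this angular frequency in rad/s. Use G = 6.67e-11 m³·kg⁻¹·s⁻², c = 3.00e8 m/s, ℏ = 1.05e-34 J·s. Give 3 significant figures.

One Planck angular frequency: ω_P = √(c⁵/(ℏG)) = 1.86e43 rad/s.
2.20e5 × 1.86e43 rad/s = 4.10e48 rad/s

4.10e48 rad/s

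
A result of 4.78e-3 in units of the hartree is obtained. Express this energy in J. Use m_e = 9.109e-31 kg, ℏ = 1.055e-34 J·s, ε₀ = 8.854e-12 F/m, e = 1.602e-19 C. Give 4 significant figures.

2.081e-20 J

One hartree: E_h = m_e e⁴/(4πε₀ℏ)² = 4.354e-18 J.
4.78e-3 × 4.354e-18 J = 2.081e-20 J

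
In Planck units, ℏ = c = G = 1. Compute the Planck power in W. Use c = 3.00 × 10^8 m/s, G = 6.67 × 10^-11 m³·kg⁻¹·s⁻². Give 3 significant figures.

3.64 × 10^52 W

Dimensional analysis gives P_P = c⁵/G.
  = 2.43 × 10^42 / 6.67 × 10^-11
  = 3.64 × 10^52 W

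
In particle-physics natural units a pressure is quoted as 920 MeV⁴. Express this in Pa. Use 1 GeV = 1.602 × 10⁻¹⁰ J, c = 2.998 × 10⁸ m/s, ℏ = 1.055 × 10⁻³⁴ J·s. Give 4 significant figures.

Pressure is [E]/[L]³ = [E]⁴/(ℏc)³.
1 GeV⁴ → 1/(ℏc)³ × (1 GeV in J)⁴ = 2.082 × 10³⁷ Pa.
Convert the energy scale: 920 MeV⁴ = 9.20 × 10⁻¹⁰ GeV⁴.
Result: 9.20 × 10⁻¹⁰ × 2.082 × 10³⁷ = 1.915 × 10²⁸ Pa.

1.915 × 10²⁸ Pa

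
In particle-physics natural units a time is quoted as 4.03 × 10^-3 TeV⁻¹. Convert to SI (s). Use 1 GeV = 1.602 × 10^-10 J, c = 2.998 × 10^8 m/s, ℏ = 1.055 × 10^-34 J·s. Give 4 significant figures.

2.654 × 10^-30 s

A time is [E]⁻¹ in ℏ=c=1; restore one factor of ℏ.
1 GeV⁻¹ → ℏ × (1 GeV in J)⁻¹ = 6.586 × 10^-25 s.
Convert the energy scale: 4.03 × 10^-3 TeV⁻¹ = 4.03 × 10^-6 GeV⁻¹.
Result: 4.03 × 10^-6 × 6.586 × 10^-25 = 2.654 × 10^-30 s.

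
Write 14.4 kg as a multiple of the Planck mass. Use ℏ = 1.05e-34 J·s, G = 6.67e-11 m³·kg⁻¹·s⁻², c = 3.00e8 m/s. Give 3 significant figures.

6.63e8

Planck mass: m_P = √(ℏc/G) = 2.17e-8 kg.
14.4 / 2.17e-8 = 6.63e8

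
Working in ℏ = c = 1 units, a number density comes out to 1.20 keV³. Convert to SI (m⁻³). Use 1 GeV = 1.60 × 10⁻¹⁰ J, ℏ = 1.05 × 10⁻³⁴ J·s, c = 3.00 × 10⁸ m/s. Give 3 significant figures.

Number density is [L]⁻³ = [E]³/(ℏc)³.
1 GeV³ → 1/(ℏc)³ × (1 GeV in J)³ = 1.31 × 10⁴⁷ m⁻³.
Convert the energy scale: 1.20 keV³ = 1.20 × 10⁻¹⁸ GeV³.
Result: 1.20 × 10⁻¹⁸ × 1.31 × 10⁴⁷ = 1.57 × 10²⁹ m⁻³.

1.57 × 10²⁹ m⁻³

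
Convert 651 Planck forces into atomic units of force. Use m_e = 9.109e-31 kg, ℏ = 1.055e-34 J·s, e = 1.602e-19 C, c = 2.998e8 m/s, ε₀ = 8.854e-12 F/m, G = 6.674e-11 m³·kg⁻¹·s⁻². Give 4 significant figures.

Planck force: F_P = c⁴/G = 1.210e44 N
atomic unit of force: F_au = E_h/a₀ = m_e²e⁶/((4πε₀)³ℏ⁴) = 8.220e-8 N
651 × 1.210e44 / 8.220e-8 = 9.587e53

9.587e53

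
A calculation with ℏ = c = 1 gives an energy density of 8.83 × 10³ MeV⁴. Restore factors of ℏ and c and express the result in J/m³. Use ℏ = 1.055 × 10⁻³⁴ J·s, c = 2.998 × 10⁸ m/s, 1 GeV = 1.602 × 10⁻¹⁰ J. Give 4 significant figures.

[E]/[L]³ = [E]⁴/(ℏc)³; restore (ℏc)⁻³.
1 GeV⁴ → 1/(ℏc)³ × (1 GeV in J)⁴ = 2.082 × 10³⁷ J/m³.
Convert the energy scale: 8.83 × 10³ MeV⁴ = 8.83 × 10⁻⁹ GeV⁴.
Result: 8.83 × 10⁻⁹ × 2.082 × 10³⁷ = 1.838 × 10²⁹ J/m³.

1.838 × 10²⁹ J/m³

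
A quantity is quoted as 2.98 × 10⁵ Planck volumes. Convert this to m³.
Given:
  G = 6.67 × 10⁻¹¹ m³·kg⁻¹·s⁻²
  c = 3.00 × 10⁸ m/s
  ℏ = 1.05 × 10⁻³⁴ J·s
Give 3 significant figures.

1.24 × 10⁻⁹⁹ m³

One Planck volume: V_P = (ℏG/c³)^(3/2) = 4.18 × 10⁻¹⁰⁵ m³.
2.98 × 10⁵ × 4.18 × 10⁻¹⁰⁵ m³ = 1.24 × 10⁻⁹⁹ m³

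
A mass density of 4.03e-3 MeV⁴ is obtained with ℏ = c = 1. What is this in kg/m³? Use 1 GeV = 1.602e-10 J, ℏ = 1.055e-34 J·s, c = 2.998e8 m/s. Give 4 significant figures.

Mass density is [E]/(c²[L]³) = [E]⁴/(ℏ³c⁵).
1 GeV⁴ → 1/(ℏ³c⁵) × (1 GeV in J)⁴ = 2.316e20 kg/m³.
Convert the energy scale: 4.03e-3 MeV⁴ = 4.03e-15 GeV⁴.
Result: 4.03e-15 × 2.316e20 = 9.333e5 kg/m³.

9.333e5 kg/m³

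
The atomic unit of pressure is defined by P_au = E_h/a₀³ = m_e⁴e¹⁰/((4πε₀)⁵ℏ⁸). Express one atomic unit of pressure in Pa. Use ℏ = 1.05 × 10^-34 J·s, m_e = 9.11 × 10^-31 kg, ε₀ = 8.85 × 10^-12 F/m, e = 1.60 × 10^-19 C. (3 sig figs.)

P_au = E_h/a₀³ = m_e⁴e¹⁰/((4πε₀)⁵ℏ⁸)
E_h = 4.38 × 10^-18 J
a₀ = 5.26 × 10^-11 m
E_h/a₀³ = 3.01 × 10^13 Pa

3.01 × 10^13 Pa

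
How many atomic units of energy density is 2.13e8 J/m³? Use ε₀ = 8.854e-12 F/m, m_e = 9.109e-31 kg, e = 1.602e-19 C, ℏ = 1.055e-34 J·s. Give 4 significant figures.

atomic unit of energy density: u_au = E_h/a₀³ = m_e⁴e¹⁰/((4πε₀)⁵ℏ⁸) = 2.929e13 J/m³.
2.13e8 / 2.929e13 = 7.272e-6

7.272e-6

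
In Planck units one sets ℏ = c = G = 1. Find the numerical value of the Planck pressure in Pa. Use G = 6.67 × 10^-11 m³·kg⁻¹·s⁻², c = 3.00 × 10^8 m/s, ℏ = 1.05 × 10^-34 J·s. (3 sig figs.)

p_P = c⁷/(ℏG²)
  = 2.19 × 10^59 / 4.67 × 10^-55
  = 4.68 × 10^113 Pa

4.68 × 10^113 Pa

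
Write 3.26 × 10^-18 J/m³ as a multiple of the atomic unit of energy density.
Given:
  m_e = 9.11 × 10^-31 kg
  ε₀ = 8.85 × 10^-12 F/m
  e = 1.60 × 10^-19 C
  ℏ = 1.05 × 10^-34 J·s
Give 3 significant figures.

atomic unit of energy density: u_au = E_h/a₀³ = m_e⁴e¹⁰/((4πε₀)⁵ℏ⁸) = 3.01 × 10^13 J/m³.
3.26 × 10^-18 / 3.01 × 10^13 = 1.08 × 10^-31

1.08 × 10^-31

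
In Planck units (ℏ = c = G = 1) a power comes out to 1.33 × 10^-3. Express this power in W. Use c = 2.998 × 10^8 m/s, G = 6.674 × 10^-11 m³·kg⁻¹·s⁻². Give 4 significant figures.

4.826 × 10^49 W

One Planck power: P_P = c⁵/G = 3.629 × 10^52 W.
1.33 × 10^-3 × 3.629 × 10^52 W = 4.826 × 10^49 W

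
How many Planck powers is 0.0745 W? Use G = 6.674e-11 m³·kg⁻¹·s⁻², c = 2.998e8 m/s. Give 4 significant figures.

Planck power: P_P = c⁵/G = 3.629e52 W.
0.0745 / 3.629e52 = 2.053e-54

2.053e-54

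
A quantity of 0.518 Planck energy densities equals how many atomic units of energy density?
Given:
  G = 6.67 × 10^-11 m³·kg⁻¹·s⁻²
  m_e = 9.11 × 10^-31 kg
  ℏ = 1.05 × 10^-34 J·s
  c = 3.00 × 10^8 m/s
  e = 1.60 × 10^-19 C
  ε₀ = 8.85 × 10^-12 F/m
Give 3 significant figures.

8.05 × 10^99

Planck energy density: u_P = c⁷/(ℏG²) = 4.68 × 10^113 J/m³
atomic unit of energy density: u_au = E_h/a₀³ = m_e⁴e¹⁰/((4πε₀)⁵ℏ⁸) = 3.01 × 10^13 J/m³
0.518 × 4.68 × 10^113 / 3.01 × 10^13 = 8.05 × 10^99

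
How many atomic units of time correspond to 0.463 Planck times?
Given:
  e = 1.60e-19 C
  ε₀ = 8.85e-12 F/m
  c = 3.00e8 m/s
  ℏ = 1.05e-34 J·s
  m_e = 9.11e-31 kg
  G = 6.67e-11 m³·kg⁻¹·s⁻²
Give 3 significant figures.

1.04e-27

Planck time: t_P = √(ℏG/c⁵) = 5.37e-44 s
atomic unit of time: τ_au = (4πε₀)²ℏ³/(m_e e⁴) = 2.40e-17 s
0.463 × 5.37e-44 / 2.40e-17 = 1.04e-27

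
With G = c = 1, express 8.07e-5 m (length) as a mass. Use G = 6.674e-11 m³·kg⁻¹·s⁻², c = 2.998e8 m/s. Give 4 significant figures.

Length → mass via c²/G.
8.07e-5 m × (c²/G) = 1.087e23 kg

1.087e23 kg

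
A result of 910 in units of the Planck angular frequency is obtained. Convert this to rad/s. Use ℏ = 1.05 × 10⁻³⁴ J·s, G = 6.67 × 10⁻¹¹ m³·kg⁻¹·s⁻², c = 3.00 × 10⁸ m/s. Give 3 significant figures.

1.70 × 10⁴⁶ rad/s

One Planck angular frequency: ω_P = √(c⁵/(ℏG)) = 1.86 × 10⁴³ rad/s.
910 × 1.86 × 10⁴³ rad/s = 1.70 × 10⁴⁶ rad/s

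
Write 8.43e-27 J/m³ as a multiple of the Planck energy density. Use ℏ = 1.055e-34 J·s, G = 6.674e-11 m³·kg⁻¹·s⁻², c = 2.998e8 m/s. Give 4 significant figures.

Planck energy density: u_P = c⁷/(ℏG²) = 4.632e113 J/m³.
8.43e-27 / 4.632e113 = 1.820e-140

1.820e-140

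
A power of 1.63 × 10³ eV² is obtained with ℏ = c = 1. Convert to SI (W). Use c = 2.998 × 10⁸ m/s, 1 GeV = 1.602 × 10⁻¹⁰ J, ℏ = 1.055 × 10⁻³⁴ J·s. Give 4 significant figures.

0.3965 W

Power is [E]/[T] = [E]²/ℏ.
1 GeV² → 1/ℏ × (1 GeV in J)² = 2.433 × 10¹⁴ W.
Convert the energy scale: 1.63 × 10³ eV² = 1.63 × 10⁻¹⁵ GeV².
Result: 1.63 × 10⁻¹⁵ × 2.433 × 10¹⁴ = 0.3965 W.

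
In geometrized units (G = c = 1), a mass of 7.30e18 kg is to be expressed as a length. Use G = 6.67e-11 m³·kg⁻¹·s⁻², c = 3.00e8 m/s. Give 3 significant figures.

5.41e-9 m

In G = c = 1 units mass has dimensions of length; the conversion factor is G/c².
7.30e18 kg × (G/c²) = 5.41e-9 m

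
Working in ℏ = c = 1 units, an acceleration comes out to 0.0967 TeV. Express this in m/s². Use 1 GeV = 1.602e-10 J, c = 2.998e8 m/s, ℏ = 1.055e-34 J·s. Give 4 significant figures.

4.402e34 m/s²

Acceleration is [L]/[T]² = c·[E]/ℏ.
1 GeV → c/ℏ × (1 GeV in J) = 4.552e32 m/s².
Convert the energy scale: 0.0967 TeV = 96.7 GeV.
Result: 96.7 × 4.552e32 = 4.402e34 m/s².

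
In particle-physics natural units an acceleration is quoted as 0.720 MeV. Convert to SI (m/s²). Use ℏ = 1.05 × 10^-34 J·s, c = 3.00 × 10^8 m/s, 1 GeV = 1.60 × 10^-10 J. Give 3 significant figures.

3.29 × 10^29 m/s²

Acceleration is [L]/[T]² = c·[E]/ℏ.
1 GeV → c/ℏ × (1 GeV in J) = 4.57 × 10^32 m/s².
Convert the energy scale: 0.720 MeV = 7.20 × 10^-4 GeV.
Result: 7.20 × 10^-4 × 4.57 × 10^32 = 3.29 × 10^29 m/s².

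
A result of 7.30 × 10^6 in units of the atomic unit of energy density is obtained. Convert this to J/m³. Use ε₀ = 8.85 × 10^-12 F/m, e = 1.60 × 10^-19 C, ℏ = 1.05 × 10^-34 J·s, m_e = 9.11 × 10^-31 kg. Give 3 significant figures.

2.20 × 10^20 J/m³

One atomic unit of energy density: u_au = E_h/a₀³ = m_e⁴e¹⁰/((4πε₀)⁵ℏ⁸) = 3.01 × 10^13 J/m³.
7.30 × 10^6 × 3.01 × 10^13 J/m³ = 2.20 × 10^20 J/m³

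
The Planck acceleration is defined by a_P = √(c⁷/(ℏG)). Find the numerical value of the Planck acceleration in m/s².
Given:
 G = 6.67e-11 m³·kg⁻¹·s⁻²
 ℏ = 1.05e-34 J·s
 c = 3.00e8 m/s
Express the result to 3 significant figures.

5.59e51 m/s²

a_P = √(c⁷/(ℏG))
  = √(3.12e103)
  = 5.59e51 m/s²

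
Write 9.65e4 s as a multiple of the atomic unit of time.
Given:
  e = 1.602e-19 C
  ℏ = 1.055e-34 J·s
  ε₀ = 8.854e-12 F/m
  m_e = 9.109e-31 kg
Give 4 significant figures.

atomic unit of time: τ_au = (4πε₀)²ℏ³/(m_e e⁴) = 2.423e-17 s.
9.65e4 / 2.423e-17 = 3.983e21

3.983e21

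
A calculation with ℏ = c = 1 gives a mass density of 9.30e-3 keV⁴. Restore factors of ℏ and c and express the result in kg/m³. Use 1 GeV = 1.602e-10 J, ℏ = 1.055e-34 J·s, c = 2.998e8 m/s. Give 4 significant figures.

2.154e-6 kg/m³

Mass density is [E]/(c²[L]³) = [E]⁴/(ℏ³c⁵).
1 GeV⁴ → 1/(ℏ³c⁵) × (1 GeV in J)⁴ = 2.316e20 kg/m³.
Convert the energy scale: 9.30e-3 keV⁴ = 9.30e-27 GeV⁴.
Result: 9.30e-27 × 2.316e20 = 2.154e-6 kg/m³.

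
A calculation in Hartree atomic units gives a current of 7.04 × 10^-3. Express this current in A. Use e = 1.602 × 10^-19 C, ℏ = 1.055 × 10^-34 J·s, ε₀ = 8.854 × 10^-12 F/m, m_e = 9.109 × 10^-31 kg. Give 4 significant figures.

4.655 × 10^-5 A

One atomic unit of electric current: I_au = e E_h/ℏ = m_e e⁵/((4πε₀)²ℏ³) = 6.612 × 10^-3 A.
7.04 × 10^-3 × 6.612 × 10^-3 A = 4.655 × 10^-5 A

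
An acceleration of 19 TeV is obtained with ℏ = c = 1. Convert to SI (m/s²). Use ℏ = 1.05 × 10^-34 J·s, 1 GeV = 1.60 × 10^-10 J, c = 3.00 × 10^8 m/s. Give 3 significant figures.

Acceleration is [L]/[T]² = c·[E]/ℏ.
1 GeV → c/ℏ × (1 GeV in J) = 4.57 × 10^32 m/s².
Convert the energy scale: 19 TeV = 1.90 × 10^4 GeV.
Result: 1.90 × 10^4 × 4.57 × 10^32 = 8.69 × 10^36 m/s².

8.69 × 10^36 m/s²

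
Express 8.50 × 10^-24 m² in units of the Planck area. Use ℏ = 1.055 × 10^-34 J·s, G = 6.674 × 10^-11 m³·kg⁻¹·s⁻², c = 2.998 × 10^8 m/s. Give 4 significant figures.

Planck area: A_P = ℏG/c³ = 2.613 × 10^-70 m².
8.50 × 10^-24 / 2.613 × 10^-70 = 3.253 × 10^46

3.253 × 10^46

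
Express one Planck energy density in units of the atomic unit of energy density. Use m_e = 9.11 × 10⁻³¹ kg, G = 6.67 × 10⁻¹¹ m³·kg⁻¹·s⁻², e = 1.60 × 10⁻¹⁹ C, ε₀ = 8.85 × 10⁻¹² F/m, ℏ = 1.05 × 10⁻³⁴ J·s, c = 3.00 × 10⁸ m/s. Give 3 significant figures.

Planck energy density: u_P = c⁷/(ℏG²) = 4.68 × 10¹¹³ J/m³
atomic unit of energy density: u_au = E_h/a₀³ = m_e⁴e¹⁰/((4πε₀)⁵ℏ⁸) = 3.01 × 10¹³ J/m³
ratio = 4.68 × 10¹¹³ / 3.01 × 10¹³ = 1.55 × 10¹⁰⁰

1.55 × 10¹⁰⁰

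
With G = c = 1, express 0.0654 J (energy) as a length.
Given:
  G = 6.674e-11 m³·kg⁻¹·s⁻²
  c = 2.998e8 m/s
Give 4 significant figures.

5.403e-46 m

Energy → length via G/c⁴.
0.0654 J × (G/c⁴) = 5.403e-46 m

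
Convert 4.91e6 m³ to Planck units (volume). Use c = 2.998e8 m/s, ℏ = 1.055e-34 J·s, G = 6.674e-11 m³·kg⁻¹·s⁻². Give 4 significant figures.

Planck volume: V_P = (ℏG/c³)^(3/2) = 4.224e-105 m³.
4.91e6 / 4.224e-105 = 1.162e111

1.162e111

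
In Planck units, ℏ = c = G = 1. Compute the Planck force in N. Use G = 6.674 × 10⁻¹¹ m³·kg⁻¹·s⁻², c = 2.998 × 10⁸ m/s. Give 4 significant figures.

1.210 × 10⁴⁴ N

Dimensional analysis gives F_P = c⁴/G.
  = 8.078 × 10³³ / 6.674 × 10⁻¹¹
  = 1.210 × 10⁴⁴ N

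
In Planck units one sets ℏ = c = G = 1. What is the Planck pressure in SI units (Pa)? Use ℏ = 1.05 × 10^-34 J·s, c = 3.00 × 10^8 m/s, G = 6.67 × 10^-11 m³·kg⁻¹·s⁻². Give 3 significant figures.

p_P = c⁷/(ℏG²)
  = 2.19 × 10^59 / 4.67 × 10^-55
  = 4.68 × 10^113 Pa

4.68 × 10^113 Pa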